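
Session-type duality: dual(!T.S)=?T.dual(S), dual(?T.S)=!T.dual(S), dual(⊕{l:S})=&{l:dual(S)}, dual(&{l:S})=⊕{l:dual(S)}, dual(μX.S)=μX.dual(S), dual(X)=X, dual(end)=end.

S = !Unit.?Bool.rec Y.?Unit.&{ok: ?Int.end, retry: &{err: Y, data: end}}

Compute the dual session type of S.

?Unit.!Bool.rec Y.!Unit.+{ok: !Int.end, retry: +{err: Y, data: end}}

!Unit = ?Unit
  ?Bool = !Bool
    rec Y = rec Y  (μ self-dual)
      ?Unit = !Unit
        &{ok,retry} = +{ok,retry}  (external→internal)
          case ok:
            ?Int = !Int
              end self-dual
          case retry:
            &{err,data} = +{err,data}  (external→internal)
              case err:
                Y self-dual
              case data:
                end self-dual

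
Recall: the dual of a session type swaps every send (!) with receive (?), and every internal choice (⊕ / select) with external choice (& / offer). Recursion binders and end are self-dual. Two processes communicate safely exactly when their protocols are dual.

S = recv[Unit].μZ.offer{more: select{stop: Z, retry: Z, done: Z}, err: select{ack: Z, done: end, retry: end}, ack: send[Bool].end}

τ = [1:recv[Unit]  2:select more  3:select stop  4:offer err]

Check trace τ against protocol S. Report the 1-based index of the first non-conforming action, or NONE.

step 1: recv[Unit]  match  cont: μZ.…
step 2: got select more, protocol expects offer more or offer err or offer ack  ✗

2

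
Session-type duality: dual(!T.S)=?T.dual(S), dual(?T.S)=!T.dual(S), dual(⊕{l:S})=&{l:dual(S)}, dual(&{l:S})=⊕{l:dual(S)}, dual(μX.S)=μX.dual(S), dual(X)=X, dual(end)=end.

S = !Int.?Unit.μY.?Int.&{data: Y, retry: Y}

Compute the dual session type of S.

!Int → ?Int
  ?Unit → !Unit
    μY → μY  (μ self-dual)
      ?Int → !Int
        &{data,retry} → ⊕{data,retry}  (external→internal)
          [data]
            Y ↦ Y
          [retry]
            Y ↦ Y

?Int.!Unit.μY.!Int.⊕{data: Y, retry: Y}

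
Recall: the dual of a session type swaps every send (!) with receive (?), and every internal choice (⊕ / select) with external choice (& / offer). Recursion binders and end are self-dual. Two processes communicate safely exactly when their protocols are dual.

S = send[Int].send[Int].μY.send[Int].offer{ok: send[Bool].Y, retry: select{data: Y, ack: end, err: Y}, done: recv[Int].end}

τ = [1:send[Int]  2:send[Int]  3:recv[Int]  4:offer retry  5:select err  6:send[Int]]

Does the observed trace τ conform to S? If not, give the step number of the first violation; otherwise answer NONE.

@1 send[Int]  ✓  cont: send[Int].μY.…
@2 send[Int]  ✓  cont: μY.…
@3 got recv[Int], protocol expects send[Int]  ✗

3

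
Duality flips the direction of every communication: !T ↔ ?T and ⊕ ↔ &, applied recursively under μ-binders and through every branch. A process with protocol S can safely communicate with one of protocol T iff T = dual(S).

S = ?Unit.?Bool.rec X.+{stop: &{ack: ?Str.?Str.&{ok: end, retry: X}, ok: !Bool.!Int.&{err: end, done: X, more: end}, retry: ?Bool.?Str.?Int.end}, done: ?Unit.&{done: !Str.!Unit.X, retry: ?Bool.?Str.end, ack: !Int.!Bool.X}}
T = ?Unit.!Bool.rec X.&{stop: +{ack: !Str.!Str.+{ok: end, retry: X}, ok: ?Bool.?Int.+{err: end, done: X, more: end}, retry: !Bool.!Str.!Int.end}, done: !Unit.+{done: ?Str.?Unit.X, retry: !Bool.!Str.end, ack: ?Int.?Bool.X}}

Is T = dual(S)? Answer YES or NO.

NO

?Unit ‖ ?Unit  ✗ same direction on both sides — not dual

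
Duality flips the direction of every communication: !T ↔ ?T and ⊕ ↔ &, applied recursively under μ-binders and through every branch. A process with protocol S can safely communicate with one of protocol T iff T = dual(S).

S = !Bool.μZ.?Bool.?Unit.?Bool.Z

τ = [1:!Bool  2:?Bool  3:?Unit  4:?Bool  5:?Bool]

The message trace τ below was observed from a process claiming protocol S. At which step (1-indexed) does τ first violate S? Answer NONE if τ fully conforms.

NONE

[1] !Bool  ✓  cont: μZ.…
[2] ?Bool  ✓  cont: ?Unit.?Bool.μZ.…
[3] ?Unit  ✓  cont: ?Bool.μZ.…
[4] ?Bool  ✓  cont: μZ.…
[5] ?Bool  ✓  cont: ?Unit.?Bool.μZ.…
all 5 steps conform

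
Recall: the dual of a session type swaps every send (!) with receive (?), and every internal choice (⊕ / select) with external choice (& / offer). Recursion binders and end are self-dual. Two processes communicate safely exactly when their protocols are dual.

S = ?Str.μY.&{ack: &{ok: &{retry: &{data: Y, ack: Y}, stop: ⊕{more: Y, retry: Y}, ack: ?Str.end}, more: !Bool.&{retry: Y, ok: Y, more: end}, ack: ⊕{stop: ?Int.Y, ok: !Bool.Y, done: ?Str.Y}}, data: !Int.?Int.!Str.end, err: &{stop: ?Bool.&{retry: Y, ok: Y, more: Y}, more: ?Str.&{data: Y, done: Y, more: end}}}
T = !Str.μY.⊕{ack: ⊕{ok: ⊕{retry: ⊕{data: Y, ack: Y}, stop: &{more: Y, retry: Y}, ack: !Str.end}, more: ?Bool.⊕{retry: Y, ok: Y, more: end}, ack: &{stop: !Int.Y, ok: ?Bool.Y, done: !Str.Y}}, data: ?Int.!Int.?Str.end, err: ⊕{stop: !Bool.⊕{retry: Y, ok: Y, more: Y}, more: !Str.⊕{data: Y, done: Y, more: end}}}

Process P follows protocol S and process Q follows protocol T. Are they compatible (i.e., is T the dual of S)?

?Str ‖ !Str  match
  μY ‖ μY  match (rec unchanged)
    &{ack,data,err} ‖ ⊕{ack,data,err}  match labels match
      [ack]
        &{ok,more,ack} ‖ ⊕{ok,more,ack}  match labels match
          [ok]
            &{retry,stop,ack} ‖ ⊕{retry,stop,ack}  match labels match
              [retry]
                &{data,ack} ‖ ⊕{data,ack}  match labels match
                  [data]
                    Y ‖ Y  match
                  [ack]
                    Y ‖ Y  match
              [stop]
                ⊕{more,retry} ‖ &{more,retry}  match labels match
                  [more]
                    Y ‖ Y  match
                  [retry]
                    Y ‖ Y  match
              [ack]
                ?Str ‖ !Str  match
                  end ‖ end  match
          [more]
            !Bool ‖ ?Bool  match
              &{retry,ok,more} ‖ ⊕{retry,ok,more}  match labels match
                [retry]
                  Y ‖ Y  match
                [ok]
                  Y ‖ Y  match
                [more]
                  end ‖ end  match
          [ack]
            ⊕{stop,ok,done} ‖ &{stop,ok,done}  match labels match
              [stop]
                ?Int ‖ !Int  match
                  Y ‖ Y  match
              [ok]
                !Bool ‖ ?Bool  match
                  Y ‖ Y  match
              [done]
                ?Str ‖ !Str  match
                  Y ‖ Y  match
      [data]
        !Int ‖ ?Int  match
          ?Int ‖ !Int  match
            !Str ‖ ?Str  match
              end ‖ end  match
      [err]
        &{stop,more} ‖ ⊕{stop,more}  match labels match
          [stop]
            ?Bool ‖ !Bool  match
              &{retry,ok,more} ‖ ⊕{retry,ok,more}  match labels match
                [retry]
                  Y ‖ Y  match
                [ok]
                  Y ‖ Y  match
                [more]
                  Y ‖ Y  match
          [more]
            ?Str ‖ !Str  match
              &{data,done,more} ‖ ⊕{data,done,more}  match labels match
                [data]
                  Y ‖ Y  match
                [done]
                  Y ‖ Y  match
                [more]
                  end ‖ end  match

YES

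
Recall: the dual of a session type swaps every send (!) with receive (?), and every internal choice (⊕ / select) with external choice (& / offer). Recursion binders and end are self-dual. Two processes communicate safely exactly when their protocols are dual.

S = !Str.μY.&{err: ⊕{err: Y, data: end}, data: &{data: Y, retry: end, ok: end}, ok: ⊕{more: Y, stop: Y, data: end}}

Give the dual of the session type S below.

?Str.μY.⊕{err: &{err: Y, data: end}, data: ⊕{data: Y, retry: end, ok: end}, ok: &{more: Y, stop: Y, data: end}}

!Str → ?Str
  μY → μY  (binder kept)
    &{err,data,ok} → ⊕{err,data,ok}  (external→internal)
      [err]
        ⊕{err,data} → &{err,data}  (select→offer)
          [err]
            Y ↦ Y
          [data]
            end ↦ end
      [data]
        &{data,retry,ok} → ⊕{data,retry,ok}  (external→internal)
          [data]
            Y ↦ Y
          [retry]
            end ↦ end
          [ok]
            end ↦ end
      [ok]
        ⊕{more,stop,data} → &{more,stop,data}  (select→offer)
          [more]
            Y ↦ Y
          [stop]
            Y ↦ Y
          [data]
            end ↦ end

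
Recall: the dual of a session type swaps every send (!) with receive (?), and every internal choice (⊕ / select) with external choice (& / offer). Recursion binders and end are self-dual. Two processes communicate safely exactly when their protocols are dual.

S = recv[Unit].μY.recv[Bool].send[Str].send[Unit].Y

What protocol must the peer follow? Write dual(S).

send[Unit].μY.send[Bool].recv[Str].recv[Unit].Y

recv[Unit] = send[Unit]
  μY = μY  (binder kept)
    recv[Bool] = send[Bool]
      send[Str] = recv[Str]
        send[Unit] = recv[Unit]
          dual(Y) = Y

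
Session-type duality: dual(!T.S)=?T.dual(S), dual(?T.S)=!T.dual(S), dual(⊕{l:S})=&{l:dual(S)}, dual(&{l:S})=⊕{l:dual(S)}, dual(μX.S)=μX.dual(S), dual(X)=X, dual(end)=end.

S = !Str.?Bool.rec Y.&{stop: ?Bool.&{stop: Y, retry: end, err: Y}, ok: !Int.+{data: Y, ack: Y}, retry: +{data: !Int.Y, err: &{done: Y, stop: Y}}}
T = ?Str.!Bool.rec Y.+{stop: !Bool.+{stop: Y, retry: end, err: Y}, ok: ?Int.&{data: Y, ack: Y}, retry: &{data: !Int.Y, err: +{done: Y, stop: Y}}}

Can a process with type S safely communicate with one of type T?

NO

!Str ‖ ?Str  match
  ?Bool ‖ !Bool  match
    rec Y ‖ rec Y  match (binder kept)
      &{stop,ok,retry} ‖ +{stop,ok,retry}  match same labels
        [stop]
          ?Bool ‖ !Bool  match
            &{stop,retry,err} ‖ +{stop,retry,err}  match same labels
              [stop]
                Y ‖ Y  match
              [retry]
                end ‖ end  match
              [err]
                Y ‖ Y  match
        [ok]
          !Int ‖ ?Int  match
            +{data,ack} ‖ &{data,ack}  match same labels
              [data]
                Y ‖ Y  match
              [ack]
                Y ‖ Y  match
        [retry]
          +{data,err} ‖ &{data,err}  match same labels
            [data]
              !Int ‖ !Int  ✗ same direction on both sides — not dual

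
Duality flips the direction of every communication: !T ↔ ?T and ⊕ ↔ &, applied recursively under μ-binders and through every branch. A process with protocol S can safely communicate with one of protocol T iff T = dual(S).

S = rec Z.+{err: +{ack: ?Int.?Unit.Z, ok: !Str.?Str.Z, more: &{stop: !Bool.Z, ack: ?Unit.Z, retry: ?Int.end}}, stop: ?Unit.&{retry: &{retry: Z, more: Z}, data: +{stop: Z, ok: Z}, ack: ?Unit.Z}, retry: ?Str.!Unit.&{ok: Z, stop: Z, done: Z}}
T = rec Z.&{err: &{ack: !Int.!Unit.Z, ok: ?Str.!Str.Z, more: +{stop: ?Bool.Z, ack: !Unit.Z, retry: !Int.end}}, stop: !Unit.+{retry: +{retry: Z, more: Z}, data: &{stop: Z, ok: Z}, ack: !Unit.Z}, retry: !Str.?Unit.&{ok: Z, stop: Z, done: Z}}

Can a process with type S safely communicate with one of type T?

rec Z ‖ rec Z  match (μ self-dual)
  +{err,stop,retry} ‖ &{err,stop,retry}  match labels match
    case err:
      +{ack,ok,more} ‖ &{ack,ok,more}  match labels match
        case ack:
          ?Int ‖ !Int  match
            ?Unit ‖ !Unit  match
              Z ‖ Z  match
        case ok:
          !Str ‖ ?Str  match
            ?Str ‖ !Str  match
              Z ‖ Z  match
        case more:
          &{stop,ack,retry} ‖ +{stop,ack,retry}  match labels match
            case stop:
              !Bool ‖ ?Bool  match
                Z ‖ Z  match
            case ack:
              ?Unit ‖ !Unit  match
                Z ‖ Z  match
            case retry:
              ?Int ‖ !Int  match
                end ‖ end  match
    case stop:
      ?Unit ‖ !Unit  match
        &{retry,data,ack} ‖ +{retry,data,ack}  match labels match
          case retry:
            &{retry,more} ‖ +{retry,more}  match labels match
              case retry:
                Z ‖ Z  match
              case more:
                Z ‖ Z  match
          case data:
            +{stop,ok} ‖ &{stop,ok}  match labels match
              case stop:
                Z ‖ Z  match
              case ok:
                Z ‖ Z  match
          case ack:
            ?Unit ‖ !Unit  match
              Z ‖ Z  match
    case retry:
      ?Str ‖ !Str  match
        !Unit ‖ ?Unit  match
          &{ok,stop,done} ‖ &{ok,stop,done}  ✗ choice polarity not flipped — not dual

NO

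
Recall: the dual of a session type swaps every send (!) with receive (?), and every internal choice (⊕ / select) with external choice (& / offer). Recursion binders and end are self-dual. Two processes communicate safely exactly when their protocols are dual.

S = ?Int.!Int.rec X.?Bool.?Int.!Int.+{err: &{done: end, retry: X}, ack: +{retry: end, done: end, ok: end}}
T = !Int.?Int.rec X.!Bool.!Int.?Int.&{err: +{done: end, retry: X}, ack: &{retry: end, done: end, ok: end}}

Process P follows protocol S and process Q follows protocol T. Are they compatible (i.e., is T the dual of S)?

YES

?Int vs !Int  ok
  !Int vs ?Int  ok
    rec X vs rec X  ok (μ self-dual)
      ?Bool vs !Bool  ok
        ?Int vs !Int  ok
          !Int vs ?Int  ok
            +{err,ack} vs &{err,ack}  ok label sets agree
              [err]
                &{done,retry} vs +{done,retry}  ok label sets agree
                  [done]
                    end vs end  ok
                  [retry]
                    X vs X  ok
              [ack]
                +{retry,done,ok} vs &{retry,done,ok}  ok label sets agree
                  [retry]
                    end vs end  ok
                  [done]
                    end vs end  ok
                  [ok]
                    end vs end  ok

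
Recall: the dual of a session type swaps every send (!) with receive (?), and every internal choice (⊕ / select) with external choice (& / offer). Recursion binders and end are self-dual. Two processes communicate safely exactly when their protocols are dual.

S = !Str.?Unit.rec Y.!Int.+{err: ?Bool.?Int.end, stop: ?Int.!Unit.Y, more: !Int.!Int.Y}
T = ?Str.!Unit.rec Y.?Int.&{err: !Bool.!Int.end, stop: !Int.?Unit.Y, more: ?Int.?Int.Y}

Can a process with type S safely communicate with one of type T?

!Str ‖ ?Str  ok
  ?Unit ‖ !Unit  ok
    rec Y ‖ rec Y  ok (binder kept)
      !Int ‖ ?Int  ok
        +{err,stop,more} ‖ &{err,stop,more}  ok label sets agree
          case err:
            ?Bool ‖ !Bool  ok
              ?Int ‖ !Int  ok
                end ‖ end  ok
          case stop:
            ?Int ‖ !Int  ok
              !Unit ‖ ?Unit  ok
                Y ‖ Y  ok
          case more:
            !Int ‖ ?Int  ok
              !Int ‖ ?Int  ok
                Y ‖ Y  ok

YES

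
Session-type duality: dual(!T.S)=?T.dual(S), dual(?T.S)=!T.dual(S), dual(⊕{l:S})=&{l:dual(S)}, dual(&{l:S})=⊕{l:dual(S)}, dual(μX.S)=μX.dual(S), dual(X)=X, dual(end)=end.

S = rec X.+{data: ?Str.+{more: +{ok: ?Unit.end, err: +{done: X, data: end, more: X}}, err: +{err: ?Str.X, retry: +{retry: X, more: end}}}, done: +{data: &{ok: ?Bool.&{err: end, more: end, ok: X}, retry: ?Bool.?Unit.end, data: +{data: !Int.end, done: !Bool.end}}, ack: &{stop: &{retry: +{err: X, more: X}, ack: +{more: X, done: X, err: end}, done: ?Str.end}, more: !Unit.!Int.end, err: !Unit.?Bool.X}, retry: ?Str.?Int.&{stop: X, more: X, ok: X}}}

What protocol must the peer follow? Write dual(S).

rec X.&{data: !Str.&{more: &{ok: !Unit.end, err: &{done: X, data: end, more: X}}, err: &{err: !Str.X, retry: &{retry: X, more: end}}}, done: &{data: +{ok: !Bool.+{err: end, more: end, ok: X}, retry: !Bool.!Unit.end, data: &{data: ?Int.end, done: ?Bool.end}}, ack: +{stop: +{retry: &{err: X, more: X}, ack: &{more: X, done: X, err: end}, done: !Str.end}, more: ?Unit.?Int.end, err: ?Unit.!Bool.X}, retry: !Str.!Int.+{stop: X, more: X, ok: X}}}

rec X → rec X  (binder kept)
  +{data,done} → &{data,done}  (select→offer)
    [data]
      ?Str → !Str
        +{more,err} → &{more,err}  (select→offer)
          [more]
            +{ok,err} → &{ok,err}  (select→offer)
              [ok]
                ?Unit → !Unit
                  dual(end) = end
              [err]
                +{done,data,more} → &{done,data,more}  (select→offer)
                  [done]
                    dual(X) = X
                  [data]
                    dual(end) = end
                  [more]
                    dual(X) = X
          [err]
            +{err,retry} → &{err,retry}  (select→offer)
              [err]
                ?Str → !Str
                  dual(X) = X
              [retry]
                +{retry,more} → &{retry,more}  (select→offer)
                  [retry]
                    dual(X) = X
                  [more]
                    dual(end) = end
    [done]
      +{data,ack,retry} → &{data,ack,retry}  (select→offer)
        [data]
          &{ok,retry,data} → +{ok,retry,data}  (external→internal)
            [ok]
              ?Bool → !Bool
                &{err,more,ok} → +{err,more,ok}  (external→internal)
                  [err]
                    dual(end) = end
                  [more]
                    dual(end) = end
                  [ok]
                    dual(X) = X
            [retry]
              ?Bool → !Bool
                ?Unit → !Unit
                  dual(end) = end
            [data]
              +{data,done} → &{data,done}  (select→offer)
                [data]
                  !Int → ?Int
                    dual(end) = end
                [done]
                  !Bool → ?Bool
                    dual(end) = end
        [ack]
          &{stop,more,err} → +{stop,more,err}  (external→internal)
            [stop]
              &{retry,ack,done} → +{retry,ack,done}  (external→internal)
                [retry]
                  +{err,more} → &{err,more}  (select→offer)
                    [err]
                      dual(X) = X
                    [more]
                      dual(X) = X
                [ack]
                  +{more,done,err} → &{more,done,err}  (select→offer)
                    [more]
                      dual(X) = X
                    [done]
                      dual(X) = X
                    [err]
                      dual(end) = end
                [done]
                  ?Str → !Str
                    dual(end) = end
            [more]
              !Unit → ?Unit
                !Int → ?Int
                  dual(end) = end
            [err]
              !Unit → ?Unit
                ?Bool → !Bool
                  dual(X) = X
        [retry]
          ?Str → !Str
            ?Int → !Int
              &{stop,more,ok} → +{stop,more,ok}  (external→internal)
                [stop]
                  dual(X) = X
                [more]
                  dual(X) = X
                [ok]
                  dual(X) = X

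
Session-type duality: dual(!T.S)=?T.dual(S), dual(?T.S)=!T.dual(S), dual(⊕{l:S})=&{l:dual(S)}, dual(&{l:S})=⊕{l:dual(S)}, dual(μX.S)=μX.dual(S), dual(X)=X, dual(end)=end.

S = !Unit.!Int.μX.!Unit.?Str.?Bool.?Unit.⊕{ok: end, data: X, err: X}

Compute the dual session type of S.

!Unit ↦ ?Unit
  !Int ↦ ?Int
    μX ↦ μX  (μ self-dual)
      !Unit ↦ ?Unit
        ?Str ↦ !Str
          ?Bool ↦ !Bool
            ?Unit ↦ !Unit
              ⊕{ok,data,err} ↦ &{ok,data,err}  (select→offer)
                [ok]
                  dual(end) = end
                [data]
                  dual(X) = X
                [err]
                  dual(X) = X

?Unit.?Int.μX.?Unit.!Str.!Bool.!Unit.&{ok: end, data: X, err: X}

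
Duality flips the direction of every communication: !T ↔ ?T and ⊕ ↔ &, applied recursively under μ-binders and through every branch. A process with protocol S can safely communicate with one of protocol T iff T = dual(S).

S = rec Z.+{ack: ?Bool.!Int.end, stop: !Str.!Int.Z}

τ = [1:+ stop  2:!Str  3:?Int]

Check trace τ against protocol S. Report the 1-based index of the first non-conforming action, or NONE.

step 1: + stop  ok  state: !Str.!Int.rec Z.…
step 2: !Str  ok  state: !Int.rec Z.…
step 3: got ?Int, protocol expects !Int  ✗

3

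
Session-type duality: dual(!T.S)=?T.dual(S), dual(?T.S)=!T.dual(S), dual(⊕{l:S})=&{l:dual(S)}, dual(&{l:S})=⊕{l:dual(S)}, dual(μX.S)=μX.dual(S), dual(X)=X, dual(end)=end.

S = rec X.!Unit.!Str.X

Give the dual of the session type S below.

rec X.?Unit.?Str.X

rec X → rec X  (binder kept)
  !Unit → ?Unit
    !Str → ?Str
      X ↦ X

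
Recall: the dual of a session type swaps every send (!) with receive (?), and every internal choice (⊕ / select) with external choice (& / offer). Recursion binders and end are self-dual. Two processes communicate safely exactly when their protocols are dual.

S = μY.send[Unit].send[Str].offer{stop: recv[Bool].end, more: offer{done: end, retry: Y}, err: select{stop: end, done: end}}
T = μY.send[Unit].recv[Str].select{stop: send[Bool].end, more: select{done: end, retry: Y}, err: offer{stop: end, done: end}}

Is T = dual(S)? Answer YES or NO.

μY vs μY  ok (rec unchanged)
  send[Unit] vs send[Unit]  ✗ same direction on both sides — not dual

NO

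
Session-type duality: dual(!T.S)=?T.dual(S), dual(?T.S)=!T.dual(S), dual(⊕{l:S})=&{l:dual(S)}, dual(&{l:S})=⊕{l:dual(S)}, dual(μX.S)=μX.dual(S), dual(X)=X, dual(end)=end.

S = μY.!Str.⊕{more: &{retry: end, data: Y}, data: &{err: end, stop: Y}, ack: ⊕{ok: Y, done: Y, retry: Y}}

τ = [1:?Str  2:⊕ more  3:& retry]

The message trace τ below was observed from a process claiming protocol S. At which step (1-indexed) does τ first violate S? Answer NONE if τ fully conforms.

@1 got ?Str, protocol expects !Str  ✗

1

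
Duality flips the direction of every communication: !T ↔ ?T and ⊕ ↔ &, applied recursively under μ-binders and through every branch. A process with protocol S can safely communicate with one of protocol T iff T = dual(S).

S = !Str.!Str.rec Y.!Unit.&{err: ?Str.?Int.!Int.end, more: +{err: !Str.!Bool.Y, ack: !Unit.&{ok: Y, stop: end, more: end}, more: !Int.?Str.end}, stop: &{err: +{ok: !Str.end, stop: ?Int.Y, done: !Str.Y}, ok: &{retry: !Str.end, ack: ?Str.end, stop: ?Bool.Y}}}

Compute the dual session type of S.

?Str.?Str.rec Y.?Unit.+{err: !Str.!Int.?Int.end, more: &{err: ?Str.?Bool.Y, ack: ?Unit.+{ok: Y, stop: end, more: end}, more: ?Int.!Str.end}, stop: +{err: &{ok: ?Str.end, stop: !Int.Y, done: ?Str.Y}, ok: +{retry: ?Str.end, ack: !Str.end, stop: !Bool.Y}}}

!Str ↦ ?Str
  !Str ↦ ?Str
    rec Y ↦ rec Y  (rec unchanged)
      !Unit ↦ ?Unit
        &{err,more,stop} ↦ +{err,more,stop}  (external→internal)
          case err:
            ?Str ↦ !Str
              ?Int ↦ !Int
                !Int ↦ ?Int
                  dual(end) = end
          case more:
            +{err,ack,more} ↦ &{err,ack,more}  (⊕→&)
              case err:
                !Str ↦ ?Str
                  !Bool ↦ ?Bool
                    dual(Y) = Y
              case ack:
                !Unit ↦ ?Unit
                  &{ok,stop,more} ↦ +{ok,stop,more}  (external→internal)
                    case ok:
                      dual(Y) = Y
                    case stop:
                      dual(end) = end
                    case more:
                      dual(end) = end
              case more:
                !Int ↦ ?Int
                  ?Str ↦ !Str
                    dual(end) = end
          case stop:
            &{err,ok} ↦ +{err,ok}  (external→internal)
              case err:
                +{ok,stop,done} ↦ &{ok,stop,done}  (⊕→&)
                  case ok:
                    !Str ↦ ?Str
                      dual(end) = end
                  case stop:
                    ?Int ↦ !Int
                      dual(Y) = Y
                  case done:
                    !Str ↦ ?Str
                      dual(Y) = Y
              case ok:
                &{retry,ack,stop} ↦ +{retry,ack,stop}  (external→internal)
                  case retry:
                    !Str ↦ ?Str
                      dual(end) = end
                  case ack:
                    ?Str ↦ !Str
                      dual(end) = end
                  case stop:
                    ?Bool ↦ !Bool
                      dual(Y) = Y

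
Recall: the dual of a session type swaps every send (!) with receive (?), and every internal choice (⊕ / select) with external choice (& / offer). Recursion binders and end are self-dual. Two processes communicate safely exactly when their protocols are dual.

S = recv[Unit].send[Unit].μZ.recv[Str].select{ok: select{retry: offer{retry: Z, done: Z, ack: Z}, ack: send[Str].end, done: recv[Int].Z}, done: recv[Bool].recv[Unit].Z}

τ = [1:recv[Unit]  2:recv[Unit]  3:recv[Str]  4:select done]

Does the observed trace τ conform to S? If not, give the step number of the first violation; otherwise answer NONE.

2

[1] recv[Unit]  match  residual = send[Unit].μZ.…
[2] got recv[Unit], protocol expects send[Unit]  ✗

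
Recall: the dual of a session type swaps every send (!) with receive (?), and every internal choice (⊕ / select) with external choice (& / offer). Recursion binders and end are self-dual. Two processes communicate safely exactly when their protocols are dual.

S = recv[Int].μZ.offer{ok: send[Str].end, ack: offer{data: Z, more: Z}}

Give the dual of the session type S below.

send[Int].μZ.select{ok: recv[Str].end, ack: select{data: Z, more: Z}}

recv[Int] → send[Int]
  μZ → μZ  (rec unchanged)
    offer{ok,ack} → select{ok,ack}  (&→⊕)
      case ok:
        send[Str] → recv[Str]
          end ↦ end
      case ack:
        offer{data,more} → select{data,more}  (&→⊕)
          case data:
            Z ↦ Z
          case more:
            Z ↦ Z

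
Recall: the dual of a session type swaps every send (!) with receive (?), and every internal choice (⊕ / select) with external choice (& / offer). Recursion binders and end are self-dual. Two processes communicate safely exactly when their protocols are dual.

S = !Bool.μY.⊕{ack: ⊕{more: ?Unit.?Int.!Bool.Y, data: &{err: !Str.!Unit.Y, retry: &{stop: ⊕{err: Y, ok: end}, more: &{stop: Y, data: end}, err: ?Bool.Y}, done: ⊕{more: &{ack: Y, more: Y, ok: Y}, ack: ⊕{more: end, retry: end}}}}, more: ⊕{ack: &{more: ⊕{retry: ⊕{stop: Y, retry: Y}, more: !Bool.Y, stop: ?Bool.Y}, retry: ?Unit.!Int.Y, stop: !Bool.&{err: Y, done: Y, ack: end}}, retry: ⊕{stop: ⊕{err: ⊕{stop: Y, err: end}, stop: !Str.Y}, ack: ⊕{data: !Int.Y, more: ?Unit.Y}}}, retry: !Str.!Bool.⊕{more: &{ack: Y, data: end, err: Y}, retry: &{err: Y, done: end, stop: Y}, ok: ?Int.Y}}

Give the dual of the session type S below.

?Bool.μY.&{ack: &{more: !Unit.!Int.?Bool.Y, data: ⊕{err: ?Str.?Unit.Y, retry: ⊕{stop: &{err: Y, ok: end}, more: ⊕{stop: Y, data: end}, err: !Bool.Y}, done: &{more: ⊕{ack: Y, more: Y, ok: Y}, ack: &{more: end, retry: end}}}}, more: &{ack: ⊕{more: &{retry: &{stop: Y, retry: Y}, more: ?Bool.Y, stop: !Bool.Y}, retry: !Unit.?Int.Y, stop: ?Bool.⊕{err: Y, done: Y, ack: end}}, retry: &{stop: &{err: &{stop: Y, err: end}, stop: ?Str.Y}, ack: &{data: ?Int.Y, more: !Unit.Y}}}, retry: ?Str.?Bool.&{more: ⊕{ack: Y, data: end, err: Y}, retry: ⊕{err: Y, done: end, stop: Y}, ok: !Int.Y}}

!Bool ↦ ?Bool
  μY ↦ μY  (μ self-dual)
    ⊕{ack,more,retry} ↦ &{ack,more,retry}  (⊕→&)
      • ack:
        ⊕{more,data} ↦ &{more,data}  (⊕→&)
          • more:
            ?Unit ↦ !Unit
              ?Int ↦ !Int
                !Bool ↦ ?Bool
                  Y self-dual
          • data:
            &{err,retry,done} ↦ ⊕{err,retry,done}  (offer→select)
              • err:
                !Str ↦ ?Str
                  !Unit ↦ ?Unit
                    Y self-dual
              • retry:
                &{stop,more,err} ↦ ⊕{stop,more,err}  (offer→select)
                  • stop:
                    ⊕{err,ok} ↦ &{err,ok}  (⊕→&)
                      • err:
                        Y self-dual
                      • ok:
                        end self-dual
                  • more:
                    &{stop,data} ↦ ⊕{stop,data}  (offer→select)
                      • stop:
                        Y self-dual
                      • data:
                        end self-dual
                  • err:
                    ?Bool ↦ !Bool
                      Y self-dual
              • done:
                ⊕{more,ack} ↦ &{more,ack}  (⊕→&)
                  • more:
                    &{ack,more,ok} ↦ ⊕{ack,more,ok}  (offer→select)
                      • ack:
                        Y self-dual
                      • more:
                        Y self-dual
                      • ok:
                        Y self-dual
                  • ack:
                    ⊕{more,retry} ↦ &{more,retry}  (⊕→&)
                      • more:
                        end self-dual
                      • retry:
                        end self-dual
      • more:
        ⊕{ack,retry} ↦ &{ack,retry}  (⊕→&)
          • ack:
            &{more,retry,stop} ↦ ⊕{more,retry,stop}  (offer→select)
              • more:
                ⊕{retry,more,stop} ↦ &{retry,more,stop}  (⊕→&)
                  • retry:
                    ⊕{stop,retry} ↦ &{stop,retry}  (⊕→&)
                      • stop:
                        Y self-dual
                      • retry:
                        Y self-dual
                  • more:
                    !Bool ↦ ?Bool
                      Y self-dual
                  • stop:
                    ?Bool ↦ !Bool
                      Y self-dual
              • retry:
                ?Unit ↦ !Unit
                  !Int ↦ ?Int
                    Y self-dual
              • stop:
                !Bool ↦ ?Bool
                  &{err,done,ack} ↦ ⊕{err,done,ack}  (offer→select)
                    • err:
                      Y self-dual
                    • done:
                      Y self-dual
                    • ack:
                      end self-dual
          • retry:
            ⊕{stop,ack} ↦ &{stop,ack}  (⊕→&)
              • stop:
                ⊕{err,stop} ↦ &{err,stop}  (⊕→&)
                  • err:
                    ⊕{stop,err} ↦ &{stop,err}  (⊕→&)
                      • stop:
                        Y self-dual
                      • err:
                        end self-dual
                  • stop:
                    !Str ↦ ?Str
                      Y self-dual
              • ack:
                ⊕{data,more} ↦ &{data,more}  (⊕→&)
                  • data:
                    !Int ↦ ?Int
                      Y self-dual
                  • more:
                    ?Unit ↦ !Unit
                      Y self-dual
      • retry:
        !Str ↦ ?Str
          !Bool ↦ ?Bool
            ⊕{more,retry,ok} ↦ &{more,retry,ok}  (⊕→&)
              • more:
                &{ack,data,err} ↦ ⊕{ack,data,err}  (offer→select)
                  • ack:
                    Y self-dual
                  • data:
                    end self-dual
                  • err:
                    Y self-dual
              • retry:
                &{err,done,stop} ↦ ⊕{err,done,stop}  (offer→select)
                  • err:
                    Y self-dual
                  • done:
                    end self-dual
                  • stop:
                    Y self-dual
              • ok:
                ?Int ↦ !Int
                  Y self-dual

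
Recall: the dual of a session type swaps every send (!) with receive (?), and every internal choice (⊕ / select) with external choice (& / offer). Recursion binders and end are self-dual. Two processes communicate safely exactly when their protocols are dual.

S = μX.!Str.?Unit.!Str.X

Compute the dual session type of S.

μX.?Str.!Unit.?Str.X

μX → μX  (binder kept)
  !Str → ?Str
    ?Unit → !Unit
      !Str → ?Str
        dual(X) = X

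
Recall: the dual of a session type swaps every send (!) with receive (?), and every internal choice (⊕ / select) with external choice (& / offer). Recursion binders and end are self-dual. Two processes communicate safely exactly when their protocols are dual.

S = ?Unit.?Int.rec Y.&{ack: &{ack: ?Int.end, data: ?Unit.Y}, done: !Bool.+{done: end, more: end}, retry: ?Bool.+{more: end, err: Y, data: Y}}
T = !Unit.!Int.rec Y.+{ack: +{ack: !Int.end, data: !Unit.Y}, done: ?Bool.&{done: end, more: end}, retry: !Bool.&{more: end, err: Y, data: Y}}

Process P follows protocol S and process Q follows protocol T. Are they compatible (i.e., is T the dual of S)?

YES

?Unit vs !Unit  match
  ?Int vs !Int  match
    rec Y vs rec Y  match (rec unchanged)
      &{ack,done,retry} vs +{ack,done,retry}  match same labels
        • ack:
          &{ack,data} vs +{ack,data}  match same labels
            • ack:
              ?Int vs !Int  match
                end vs end  match
            • data:
              ?Unit vs !Unit  match
                Y vs Y  match
        • done:
          !Bool vs ?Bool  match
            +{done,more} vs &{done,more}  match same labels
              • done:
                end vs end  match
              • more:
                end vs end  match
        • retry:
          ?Bool vs !Bool  match
            +{more,err,data} vs &{more,err,data}  match same labels
              • more:
                end vs end  match
              • err:
                Y vs Y  match
              • data:
                Y vs Y  match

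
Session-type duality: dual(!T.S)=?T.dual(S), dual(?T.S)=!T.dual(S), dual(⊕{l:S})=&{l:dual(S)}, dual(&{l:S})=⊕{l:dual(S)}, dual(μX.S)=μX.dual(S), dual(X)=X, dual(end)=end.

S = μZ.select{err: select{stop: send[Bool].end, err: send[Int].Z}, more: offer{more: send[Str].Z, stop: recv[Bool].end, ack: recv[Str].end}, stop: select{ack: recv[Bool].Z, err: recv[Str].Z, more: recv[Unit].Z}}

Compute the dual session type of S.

μZ = μZ  (rec unchanged)
  select{err,more,stop} = offer{err,more,stop}  (internal→external)
    [err]
      select{stop,err} = offer{stop,err}  (internal→external)
        [stop]
          send[Bool] = recv[Bool]
            end self-dual
        [err]
          send[Int] = recv[Int]
            Z self-dual
    [more]
      offer{more,stop,ack} = select{more,stop,ack}  (external→internal)
        [more]
          send[Str] = recv[Str]
            Z self-dual
        [stop]
          recv[Bool] = send[Bool]
            end self-dual
        [ack]
          recv[Str] = send[Str]
            end self-dual
    [stop]
      select{ack,err,more} = offer{ack,err,more}  (internal→external)
        [ack]
          recv[Bool] = send[Bool]
            Z self-dual
        [err]
          recv[Str] = send[Str]
            Z self-dual
        [more]
          recv[Unit] = send[Unit]
            Z self-dual

μZ.offer{err: offer{stop: recv[Bool].end, err: recv[Int].Z}, more: select{more: recv[Str].Z, stop: send[Bool].end, ack: send[Str].end}, stop: offer{ack: send[Bool].Z, err: send[Str].Z, more: send[Unit].Z}}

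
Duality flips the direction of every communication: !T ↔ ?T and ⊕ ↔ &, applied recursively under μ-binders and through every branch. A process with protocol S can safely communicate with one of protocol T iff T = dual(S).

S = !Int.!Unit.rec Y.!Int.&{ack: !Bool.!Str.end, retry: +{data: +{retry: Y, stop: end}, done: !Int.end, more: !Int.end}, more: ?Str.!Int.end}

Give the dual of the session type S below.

!Int = ?Int
  !Unit = ?Unit
    rec Y = rec Y  (μ self-dual)
      !Int = ?Int
        &{ack,retry,more} = +{ack,retry,more}  (external→internal)
          [ack]
            !Bool = ?Bool
              !Str = ?Str
                end self-dual
          [retry]
            +{data,done,more} = &{data,done,more}  (internal→external)
              [data]
                +{retry,stop} = &{retry,stop}  (internal→external)
                  [retry]
                    Y self-dual
                  [stop]
                    end self-dual
              [done]
                !Int = ?Int
                  end self-dual
              [more]
                !Int = ?Int
                  end self-dual
          [more]
            ?Str = !Str
              !Int = ?Int
                end self-dual

?Int.?Unit.rec Y.?Int.+{ack: ?Bool.?Str.end, retry: &{data: &{retry: Y, stop: end}, done: ?Int.end, more: ?Int.end}, more: !Str.?Int.end}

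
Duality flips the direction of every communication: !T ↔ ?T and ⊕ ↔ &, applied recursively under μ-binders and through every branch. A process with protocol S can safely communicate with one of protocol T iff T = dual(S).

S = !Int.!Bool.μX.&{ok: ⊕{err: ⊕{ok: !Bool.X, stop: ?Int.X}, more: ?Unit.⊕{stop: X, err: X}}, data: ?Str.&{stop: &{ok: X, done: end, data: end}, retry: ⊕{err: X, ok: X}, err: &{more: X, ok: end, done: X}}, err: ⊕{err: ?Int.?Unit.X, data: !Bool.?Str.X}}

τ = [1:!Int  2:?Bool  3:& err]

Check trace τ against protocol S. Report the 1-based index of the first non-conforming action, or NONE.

step 1: !Int  match  state: !Bool.μX.…
step 2: got ?Bool, protocol expects !Bool  ✗

2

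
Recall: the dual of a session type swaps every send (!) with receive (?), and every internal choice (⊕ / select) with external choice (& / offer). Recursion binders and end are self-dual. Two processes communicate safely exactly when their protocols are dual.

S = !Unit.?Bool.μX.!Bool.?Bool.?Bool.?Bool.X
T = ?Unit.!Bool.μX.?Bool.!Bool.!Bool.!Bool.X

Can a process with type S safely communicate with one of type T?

YES

!Unit ‖ ?Unit  match
  ?Bool ‖ !Bool  match
    μX ‖ μX  match (μ self-dual)
      !Bool ‖ ?Bool  match
        ?Bool ‖ !Bool  match
          ?Bool ‖ !Bool  match
            ?Bool ‖ !Bool  match
              X ‖ X  match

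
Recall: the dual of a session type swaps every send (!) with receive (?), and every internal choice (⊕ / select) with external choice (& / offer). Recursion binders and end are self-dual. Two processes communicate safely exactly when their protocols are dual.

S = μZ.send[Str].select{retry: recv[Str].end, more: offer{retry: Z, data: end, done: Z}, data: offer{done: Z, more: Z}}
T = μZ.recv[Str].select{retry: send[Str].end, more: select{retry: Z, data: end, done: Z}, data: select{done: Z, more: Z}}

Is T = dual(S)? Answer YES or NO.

μZ | μZ  ✓ (binder kept)
  send[Str] | recv[Str]  ✓
    select{retry,more,data} | select{retry,more,data}  ✗ choice polarity not flipped — not dual

NO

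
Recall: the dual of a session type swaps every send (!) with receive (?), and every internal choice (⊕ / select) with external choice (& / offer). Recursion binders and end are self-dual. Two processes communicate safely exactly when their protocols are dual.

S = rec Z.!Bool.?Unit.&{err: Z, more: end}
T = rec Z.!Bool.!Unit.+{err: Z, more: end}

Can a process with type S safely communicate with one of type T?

rec Z vs rec Z  match (binder kept)
  !Bool vs !Bool  ✗ same direction on both sides — not dual

NO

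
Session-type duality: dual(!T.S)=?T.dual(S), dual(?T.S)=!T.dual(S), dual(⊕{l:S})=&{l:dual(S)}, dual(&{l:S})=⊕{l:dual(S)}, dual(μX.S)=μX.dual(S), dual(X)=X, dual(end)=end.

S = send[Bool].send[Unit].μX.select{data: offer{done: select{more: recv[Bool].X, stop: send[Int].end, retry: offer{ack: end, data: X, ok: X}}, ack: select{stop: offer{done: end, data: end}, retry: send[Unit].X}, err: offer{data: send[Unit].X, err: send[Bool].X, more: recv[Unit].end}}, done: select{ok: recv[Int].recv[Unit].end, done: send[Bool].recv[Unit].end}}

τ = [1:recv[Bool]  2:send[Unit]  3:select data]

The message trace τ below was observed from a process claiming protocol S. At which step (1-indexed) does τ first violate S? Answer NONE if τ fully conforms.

1

step 1: got recv[Bool], protocol expects send[Bool]  ✗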